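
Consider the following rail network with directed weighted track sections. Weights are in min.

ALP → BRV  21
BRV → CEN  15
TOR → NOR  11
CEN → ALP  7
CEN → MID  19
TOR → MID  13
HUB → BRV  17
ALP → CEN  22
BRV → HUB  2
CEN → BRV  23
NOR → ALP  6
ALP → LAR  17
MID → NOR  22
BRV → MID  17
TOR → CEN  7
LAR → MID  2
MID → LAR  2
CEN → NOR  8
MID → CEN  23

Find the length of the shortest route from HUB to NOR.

40 min

Compare a few routes:
HUB - BRV - MID - NOR: 17+17+22 = 56
HUB - BRV - MID - CEN - NOR: 17+17+23+8 = 65
HUB - BRV - CEN - NOR: 17+15+8 = 40
The minimum is 40 min via HUB - BRV - CEN - NOR.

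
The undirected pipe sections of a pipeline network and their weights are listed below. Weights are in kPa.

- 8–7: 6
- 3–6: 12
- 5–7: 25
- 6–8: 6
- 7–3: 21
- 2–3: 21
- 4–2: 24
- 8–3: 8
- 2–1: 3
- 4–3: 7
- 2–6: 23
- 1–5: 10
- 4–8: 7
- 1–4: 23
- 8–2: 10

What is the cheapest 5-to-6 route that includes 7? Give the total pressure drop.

Shortest 5→7: 5–7 = 25
Best 7 to 6: 7–8–6 costing 12
Total via 7: 25 + 12 = 37 kPa.

37 kPa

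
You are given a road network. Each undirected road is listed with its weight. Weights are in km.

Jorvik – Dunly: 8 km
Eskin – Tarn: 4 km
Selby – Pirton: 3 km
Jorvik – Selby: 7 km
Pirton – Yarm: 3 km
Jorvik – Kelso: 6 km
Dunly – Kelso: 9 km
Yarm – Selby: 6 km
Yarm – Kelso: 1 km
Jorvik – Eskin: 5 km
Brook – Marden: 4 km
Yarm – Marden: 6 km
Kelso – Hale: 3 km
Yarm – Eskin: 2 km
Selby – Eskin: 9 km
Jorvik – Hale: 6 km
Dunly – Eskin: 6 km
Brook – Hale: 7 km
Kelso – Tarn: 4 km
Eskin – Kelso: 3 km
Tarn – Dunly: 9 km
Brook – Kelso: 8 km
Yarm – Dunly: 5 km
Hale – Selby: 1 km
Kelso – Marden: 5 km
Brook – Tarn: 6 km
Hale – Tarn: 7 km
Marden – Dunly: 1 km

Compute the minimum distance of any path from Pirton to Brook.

11 km

Compare a few routes:
Pirton → Yarm → Kelso → Brook: 3+1+8 = 12
Pirton → Selby → Hale → Brook: 3+1+7 = 11
The minimum is 11 km via Pirton → Selby → Hale → Brook.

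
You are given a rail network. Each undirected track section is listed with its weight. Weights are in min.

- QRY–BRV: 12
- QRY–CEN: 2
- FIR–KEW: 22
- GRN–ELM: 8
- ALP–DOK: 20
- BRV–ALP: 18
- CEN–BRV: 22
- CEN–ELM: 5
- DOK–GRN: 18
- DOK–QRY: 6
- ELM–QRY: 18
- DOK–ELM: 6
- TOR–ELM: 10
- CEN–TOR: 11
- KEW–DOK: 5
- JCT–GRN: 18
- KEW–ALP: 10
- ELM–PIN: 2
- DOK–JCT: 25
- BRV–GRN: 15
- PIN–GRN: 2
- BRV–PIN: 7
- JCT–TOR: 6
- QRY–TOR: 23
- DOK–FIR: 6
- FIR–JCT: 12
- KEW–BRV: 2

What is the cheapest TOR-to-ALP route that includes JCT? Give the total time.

Best TOR to JCT: TOR → JCT costing 6
Best JCT to ALP: JCT → FIR → DOK → KEW → ALP costing 33
Total via JCT: 6 + 33 = 39 min.

39 min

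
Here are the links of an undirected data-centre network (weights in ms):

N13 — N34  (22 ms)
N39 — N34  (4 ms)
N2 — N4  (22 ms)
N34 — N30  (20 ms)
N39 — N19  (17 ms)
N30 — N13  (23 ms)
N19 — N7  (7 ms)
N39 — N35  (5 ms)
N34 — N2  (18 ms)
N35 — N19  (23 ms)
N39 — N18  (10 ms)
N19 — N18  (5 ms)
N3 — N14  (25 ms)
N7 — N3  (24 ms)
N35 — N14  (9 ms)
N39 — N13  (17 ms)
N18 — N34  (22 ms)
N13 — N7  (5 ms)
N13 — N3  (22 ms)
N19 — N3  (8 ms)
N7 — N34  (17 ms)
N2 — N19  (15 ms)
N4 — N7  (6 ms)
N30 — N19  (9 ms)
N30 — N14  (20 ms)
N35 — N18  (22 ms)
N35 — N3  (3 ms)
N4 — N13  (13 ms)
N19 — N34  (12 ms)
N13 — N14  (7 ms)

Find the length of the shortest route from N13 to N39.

Running Dijkstra from N13:
N13: 0
N7: 5  (via N13)
N14: 7  (via N13)
N4: 11  (via N7)
N19: 12  (via N7)
N35: 16  (via N14)
N18: 17  (via N19)
N39: 17  (via N13)
Shortest route: N13–N39 = 17 ms.

17 ms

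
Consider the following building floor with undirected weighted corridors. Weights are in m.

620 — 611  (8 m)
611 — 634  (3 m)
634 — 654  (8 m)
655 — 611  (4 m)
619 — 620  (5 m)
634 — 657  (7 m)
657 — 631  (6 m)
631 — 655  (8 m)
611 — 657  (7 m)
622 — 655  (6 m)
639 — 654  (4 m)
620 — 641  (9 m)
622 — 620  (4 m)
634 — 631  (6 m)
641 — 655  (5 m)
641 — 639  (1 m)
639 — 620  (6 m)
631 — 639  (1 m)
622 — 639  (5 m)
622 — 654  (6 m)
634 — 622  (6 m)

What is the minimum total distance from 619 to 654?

15 m

Shortest distances from 619:
619: 0
620: 5  (via 619)
622: 9  (via 620)
639: 11  (via 620)
631: 12  (via 639)
641: 12  (via 639)
611: 13  (via 620)
634: 15  (via 622)
655: 15  (via 622)
654: 15  (via 622)
Shortest route: 619 → 620 → 622 → 654 = 15 m.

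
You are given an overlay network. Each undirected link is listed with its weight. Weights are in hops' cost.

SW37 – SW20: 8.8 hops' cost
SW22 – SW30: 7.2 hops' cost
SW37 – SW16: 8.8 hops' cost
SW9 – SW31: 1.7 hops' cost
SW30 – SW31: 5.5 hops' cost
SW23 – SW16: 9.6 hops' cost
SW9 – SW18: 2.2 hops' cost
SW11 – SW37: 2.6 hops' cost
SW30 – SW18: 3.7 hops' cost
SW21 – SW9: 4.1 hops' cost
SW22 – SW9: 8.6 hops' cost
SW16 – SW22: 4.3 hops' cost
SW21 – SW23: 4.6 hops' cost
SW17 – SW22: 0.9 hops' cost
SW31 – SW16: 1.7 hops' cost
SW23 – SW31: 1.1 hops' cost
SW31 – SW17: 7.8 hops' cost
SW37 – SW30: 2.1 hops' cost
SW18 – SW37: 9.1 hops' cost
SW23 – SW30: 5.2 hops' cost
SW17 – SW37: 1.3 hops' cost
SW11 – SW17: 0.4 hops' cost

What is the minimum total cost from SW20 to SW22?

Settle nodes by increasing distance from SW20:
SW20: 0
SW37: 8.8  (via SW20)
SW17: 10.1  (via SW37)
SW11: 10.5  (via SW17)
SW30: 10.9  (via SW37)
SW22: 11  (via SW17)
Shortest route: SW20–SW37–SW17–SW22 = 11 hops' cost.

11 hops' cost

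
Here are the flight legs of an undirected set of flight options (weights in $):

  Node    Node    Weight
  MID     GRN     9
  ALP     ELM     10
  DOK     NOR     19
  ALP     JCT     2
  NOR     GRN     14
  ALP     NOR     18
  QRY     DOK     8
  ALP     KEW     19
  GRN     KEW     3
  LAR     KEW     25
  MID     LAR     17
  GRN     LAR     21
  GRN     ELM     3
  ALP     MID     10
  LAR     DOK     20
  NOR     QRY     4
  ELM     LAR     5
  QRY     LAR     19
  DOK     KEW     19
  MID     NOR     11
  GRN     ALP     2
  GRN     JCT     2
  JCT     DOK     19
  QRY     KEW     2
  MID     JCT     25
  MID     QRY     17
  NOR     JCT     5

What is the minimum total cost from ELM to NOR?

$10

Settle nodes by increasing distance from ELM:
ELM: 0
GRN: 3  (via ELM)
JCT: 5  (via GRN)
ALP: 5  (via GRN)
LAR: 5  (via ELM)
KEW: 6  (via GRN)
QRY: 8  (via KEW)
NOR: 10  (via JCT)
Shortest route: ELM–GRN–JCT–NOR = $10.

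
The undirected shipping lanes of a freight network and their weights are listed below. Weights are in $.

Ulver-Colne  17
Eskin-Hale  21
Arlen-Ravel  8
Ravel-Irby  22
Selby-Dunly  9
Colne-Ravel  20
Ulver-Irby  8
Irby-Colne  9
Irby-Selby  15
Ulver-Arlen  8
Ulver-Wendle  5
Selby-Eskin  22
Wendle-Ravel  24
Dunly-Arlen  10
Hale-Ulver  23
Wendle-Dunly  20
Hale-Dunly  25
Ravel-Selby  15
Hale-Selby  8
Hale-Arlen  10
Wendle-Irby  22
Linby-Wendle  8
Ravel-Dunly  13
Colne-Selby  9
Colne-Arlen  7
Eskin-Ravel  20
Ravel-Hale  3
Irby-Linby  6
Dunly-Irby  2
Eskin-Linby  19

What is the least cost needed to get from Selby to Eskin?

Settle nodes by increasing distance from Selby:
Selby: 0
Hale: 8  (via Selby)
Colne: 9  (via Selby)
Dunly: 9  (via Selby)
Ravel: 11  (via Hale)
Irby: 11  (via Dunly)
Arlen: 16  (via Colne)
Linby: 17  (via Irby)
Ulver: 19  (via Irby)
Eskin: 22  (via Selby)
Shortest route: Selby–Eskin = $22.

$22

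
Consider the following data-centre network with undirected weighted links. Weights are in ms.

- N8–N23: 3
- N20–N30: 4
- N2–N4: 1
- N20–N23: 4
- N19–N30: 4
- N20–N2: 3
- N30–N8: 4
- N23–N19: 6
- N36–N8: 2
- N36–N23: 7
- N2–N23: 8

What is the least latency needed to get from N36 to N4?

Enumerating some paths:
N36–N8–N23–N2–N4: 2+3+8+1 = 14
N36–N8–N30–N20–N2–N4: 2+4+4+3+1 = 14
N36–N8–N23–N20–N2–N4: 2+3+4+3+1 = 13
Cheapest is N36–N8–N23–N20–N2–N4 at 13 ms.

13 ms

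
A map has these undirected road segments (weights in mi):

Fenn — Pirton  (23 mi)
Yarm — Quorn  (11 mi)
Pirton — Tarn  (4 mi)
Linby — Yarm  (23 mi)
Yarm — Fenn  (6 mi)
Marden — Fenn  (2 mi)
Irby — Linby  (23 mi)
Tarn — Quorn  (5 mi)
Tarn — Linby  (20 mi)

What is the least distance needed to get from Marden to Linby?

31 mi

Running Dijkstra from Marden:
Marden: 0
Fenn: 2  (via Marden)
Yarm: 8  (via Fenn)
Quorn: 19  (via Yarm)
Tarn: 24  (via Quorn)
Pirton: 25  (via Fenn)
Linby: 31  (via Yarm)
Shortest route: Marden → Fenn → Yarm → Linby = 31 mi.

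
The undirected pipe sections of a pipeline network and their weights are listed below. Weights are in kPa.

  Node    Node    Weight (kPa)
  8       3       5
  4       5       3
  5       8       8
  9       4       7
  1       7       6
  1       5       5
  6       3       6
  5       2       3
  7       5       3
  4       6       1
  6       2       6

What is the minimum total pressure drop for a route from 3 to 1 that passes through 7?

19 kPa

Shortest 3→7: 3 → 6 → 4 → 5 → 7 = 13
Best 7 to 1: 7 → 1 costing 6
Total via 7: 13 + 6 = 19 kPa.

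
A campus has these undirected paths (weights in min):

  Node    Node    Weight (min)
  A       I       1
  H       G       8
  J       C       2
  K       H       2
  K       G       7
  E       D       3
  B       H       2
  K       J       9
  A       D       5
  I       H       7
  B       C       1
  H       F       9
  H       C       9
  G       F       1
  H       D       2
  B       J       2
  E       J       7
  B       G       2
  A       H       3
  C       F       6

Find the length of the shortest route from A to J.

Shortest distances from A:
A: 0
I: 1  (via A)
H: 3  (via A)
B: 5  (via H)
D: 5  (via A)
K: 5  (via H)
C: 6  (via B)
G: 7  (via B)
J: 7  (via B)
Shortest route: A → H → B → J = 7 min.

7 min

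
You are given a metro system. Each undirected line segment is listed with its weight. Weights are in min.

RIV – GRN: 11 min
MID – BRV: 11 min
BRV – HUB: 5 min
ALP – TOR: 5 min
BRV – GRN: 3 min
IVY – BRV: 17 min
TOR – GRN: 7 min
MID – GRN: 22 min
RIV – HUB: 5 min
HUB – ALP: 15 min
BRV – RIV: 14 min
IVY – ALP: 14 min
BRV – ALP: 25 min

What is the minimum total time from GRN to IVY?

20 min

Candidate routes:
GRN - BRV - IVY: 3+17 = 20
GRN - TOR - ALP - IVY: 7+5+14 = 26
Cheapest is GRN - BRV - IVY at 20 min.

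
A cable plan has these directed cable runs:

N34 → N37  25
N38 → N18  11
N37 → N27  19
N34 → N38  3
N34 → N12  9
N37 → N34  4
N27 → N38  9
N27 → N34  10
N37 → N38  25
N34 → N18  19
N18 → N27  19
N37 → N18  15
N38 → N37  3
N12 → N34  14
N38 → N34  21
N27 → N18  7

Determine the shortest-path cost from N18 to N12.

38

Candidate routes:
N18–N27–N34–N12: 19+10+9 = 38
N18–N27–N38–N37–N34–N12: 19+9+3+4+9 = 44
Cheapest is N18–N27–N34–N12 at 38.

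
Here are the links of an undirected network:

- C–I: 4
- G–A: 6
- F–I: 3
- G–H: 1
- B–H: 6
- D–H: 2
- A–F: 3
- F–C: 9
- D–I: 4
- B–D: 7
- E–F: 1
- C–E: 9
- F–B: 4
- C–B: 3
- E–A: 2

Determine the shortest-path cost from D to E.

8

Settle nodes by increasing distance from D:
D: 0
H: 2  (via D)
G: 3  (via H)
I: 4  (via D)
B: 7  (via D)
F: 7  (via I)
C: 8  (via I)
E: 8  (via F)
Shortest route: D–I–F–E = 8.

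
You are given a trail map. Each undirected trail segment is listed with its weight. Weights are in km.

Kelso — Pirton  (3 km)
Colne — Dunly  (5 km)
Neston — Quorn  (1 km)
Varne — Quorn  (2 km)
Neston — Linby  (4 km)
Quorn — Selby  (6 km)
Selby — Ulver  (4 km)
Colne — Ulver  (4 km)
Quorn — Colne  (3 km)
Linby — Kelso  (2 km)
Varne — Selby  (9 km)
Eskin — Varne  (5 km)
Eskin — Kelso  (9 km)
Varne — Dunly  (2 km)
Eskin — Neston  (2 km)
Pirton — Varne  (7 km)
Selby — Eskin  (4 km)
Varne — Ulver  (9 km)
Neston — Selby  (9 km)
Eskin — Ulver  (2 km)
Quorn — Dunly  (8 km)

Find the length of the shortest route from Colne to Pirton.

12 km

Running Dijkstra from Colne:
Colne: 0
Quorn: 3  (via Colne)
Ulver: 4  (via Colne)
Neston: 4  (via Quorn)
Dunly: 5  (via Colne)
Varne: 5  (via Quorn)
Eskin: 6  (via Ulver)
Selby: 8  (via Ulver)
Linby: 8  (via Neston)
Kelso: 10  (via Linby)
Pirton: 12  (via Varne)
Shortest route: Colne–Quorn–Varne–Pirton = 12 km.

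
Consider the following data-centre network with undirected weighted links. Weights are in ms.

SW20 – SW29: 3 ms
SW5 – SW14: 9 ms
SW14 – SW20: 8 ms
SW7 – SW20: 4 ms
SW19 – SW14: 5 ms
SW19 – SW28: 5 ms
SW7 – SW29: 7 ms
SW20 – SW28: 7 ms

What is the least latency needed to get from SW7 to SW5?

21 ms

Shortest distances from SW7:
SW7: 0
SW20: 4  (via SW7)
SW29: 7  (via SW7)
SW28: 11  (via SW20)
SW14: 12  (via SW20)
SW19: 16  (via SW28)
SW5: 21  (via SW14)
Shortest route: SW7–SW20–SW14–SW5 = 21 ms.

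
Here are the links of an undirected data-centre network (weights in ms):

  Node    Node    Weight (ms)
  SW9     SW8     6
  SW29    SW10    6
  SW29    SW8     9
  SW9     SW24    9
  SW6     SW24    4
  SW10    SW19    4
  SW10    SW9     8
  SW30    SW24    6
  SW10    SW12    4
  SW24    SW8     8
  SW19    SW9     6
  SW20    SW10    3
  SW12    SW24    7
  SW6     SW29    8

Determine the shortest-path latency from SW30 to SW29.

Settle nodes by increasing distance from SW30:
SW30: 0
SW24: 6  (via SW30)
SW6: 10  (via SW24)
SW12: 13  (via SW24)
SW8: 14  (via SW24)
SW9: 15  (via SW24)
SW10: 17  (via SW12)
SW29: 18  (via SW6)
Shortest route: SW30 → SW24 → SW6 → SW29 = 18 ms.

18 ms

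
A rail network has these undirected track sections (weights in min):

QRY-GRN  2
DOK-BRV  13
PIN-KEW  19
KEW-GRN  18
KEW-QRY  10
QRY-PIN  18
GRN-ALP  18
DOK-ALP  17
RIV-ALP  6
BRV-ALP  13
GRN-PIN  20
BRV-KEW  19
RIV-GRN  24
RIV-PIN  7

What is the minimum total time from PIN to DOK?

30 min

Compare a few routes:
PIN - RIV - ALP - DOK: 7+6+17 = 30
PIN - RIV - ALP - BRV - DOK: 7+6+13+13 = 39
Cheapest is PIN - RIV - ALP - DOK at 30 min.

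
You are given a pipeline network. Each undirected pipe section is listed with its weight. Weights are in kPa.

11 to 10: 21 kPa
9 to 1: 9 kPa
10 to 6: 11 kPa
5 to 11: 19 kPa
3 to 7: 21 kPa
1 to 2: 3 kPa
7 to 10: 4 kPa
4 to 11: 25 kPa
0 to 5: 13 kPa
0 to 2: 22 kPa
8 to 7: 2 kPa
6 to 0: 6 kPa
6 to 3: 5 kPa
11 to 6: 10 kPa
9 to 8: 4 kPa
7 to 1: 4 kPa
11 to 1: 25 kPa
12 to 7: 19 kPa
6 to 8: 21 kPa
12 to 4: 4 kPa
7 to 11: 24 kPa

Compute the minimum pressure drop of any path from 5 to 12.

Enumerating some paths:
5–0–6–10–7–12: 13+6+11+4+19 = 53
5–11–4–12: 19+25+4 = 48
5–0–6–11–4–12: 13+6+10+25+4 = 58
Cheapest is 5–11–4–12 at 48 kPa.

48 kPa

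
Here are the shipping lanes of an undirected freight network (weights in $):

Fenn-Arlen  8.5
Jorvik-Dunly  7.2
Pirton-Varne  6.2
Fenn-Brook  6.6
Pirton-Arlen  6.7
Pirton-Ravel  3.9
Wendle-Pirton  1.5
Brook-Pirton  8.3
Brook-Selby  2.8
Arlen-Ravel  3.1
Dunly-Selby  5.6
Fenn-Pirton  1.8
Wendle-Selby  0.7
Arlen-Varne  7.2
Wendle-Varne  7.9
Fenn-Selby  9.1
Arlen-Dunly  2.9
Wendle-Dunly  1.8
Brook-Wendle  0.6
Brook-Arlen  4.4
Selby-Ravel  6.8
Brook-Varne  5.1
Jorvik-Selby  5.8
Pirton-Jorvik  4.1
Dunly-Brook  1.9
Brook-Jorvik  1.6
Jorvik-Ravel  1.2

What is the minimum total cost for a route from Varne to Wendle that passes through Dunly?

Best Varne to Dunly: Varne–Brook–Dunly costing 7
Best Dunly to Wendle: Dunly–Wendle costing 1.8
Total via Dunly: 7 + 1.8 = $8.8.

$8.8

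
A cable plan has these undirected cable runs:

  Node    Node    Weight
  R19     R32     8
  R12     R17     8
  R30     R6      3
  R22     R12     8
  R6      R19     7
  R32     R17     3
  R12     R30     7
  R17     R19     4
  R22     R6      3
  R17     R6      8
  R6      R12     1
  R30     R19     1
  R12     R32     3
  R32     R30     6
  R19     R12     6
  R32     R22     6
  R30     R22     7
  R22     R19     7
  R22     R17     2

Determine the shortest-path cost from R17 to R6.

Running Dijkstra from R17:
R17: 0
R22: 2  (via R17)
R32: 3  (via R17)
R19: 4  (via R17)
R30: 5  (via R19)
R6: 5  (via R22)
Shortest route: R17–R22–R6 = 5.

5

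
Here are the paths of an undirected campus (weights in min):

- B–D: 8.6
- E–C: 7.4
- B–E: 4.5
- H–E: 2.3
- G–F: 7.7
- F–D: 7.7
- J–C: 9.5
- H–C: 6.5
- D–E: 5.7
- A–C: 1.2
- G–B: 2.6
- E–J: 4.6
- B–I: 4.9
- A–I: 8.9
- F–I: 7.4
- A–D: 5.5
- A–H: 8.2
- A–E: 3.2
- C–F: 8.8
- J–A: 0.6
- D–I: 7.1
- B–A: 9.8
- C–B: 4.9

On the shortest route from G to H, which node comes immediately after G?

B

Compare a few routes:
G → B → E → H: 2.6+4.5+2.3 = 9.4
G → B → C → H: 2.6+4.9+6.5 = 14
The minimum is 9.4 min via G → B → E → H.
So from G the first move is to B.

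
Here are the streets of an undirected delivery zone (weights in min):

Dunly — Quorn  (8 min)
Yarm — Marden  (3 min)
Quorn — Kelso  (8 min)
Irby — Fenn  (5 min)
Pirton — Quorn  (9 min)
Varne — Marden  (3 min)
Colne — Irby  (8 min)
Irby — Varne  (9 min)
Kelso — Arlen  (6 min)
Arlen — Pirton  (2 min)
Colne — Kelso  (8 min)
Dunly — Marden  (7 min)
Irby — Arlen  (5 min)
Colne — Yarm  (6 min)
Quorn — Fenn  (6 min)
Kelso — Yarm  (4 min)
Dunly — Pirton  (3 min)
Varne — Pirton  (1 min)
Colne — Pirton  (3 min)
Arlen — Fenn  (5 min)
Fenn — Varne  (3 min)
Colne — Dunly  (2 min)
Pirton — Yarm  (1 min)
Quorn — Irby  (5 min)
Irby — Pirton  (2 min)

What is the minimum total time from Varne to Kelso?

6 min

Shortest distances from Varne:
Varne: 0
Pirton: 1  (via Varne)
Yarm: 2  (via Pirton)
Arlen: 3  (via Pirton)
Fenn: 3  (via Varne)
Irby: 3  (via Pirton)
Marden: 3  (via Varne)
Colne: 4  (via Pirton)
Dunly: 4  (via Pirton)
Kelso: 6  (via Yarm)
Shortest route: Varne → Pirton → Yarm → Kelso = 6 min.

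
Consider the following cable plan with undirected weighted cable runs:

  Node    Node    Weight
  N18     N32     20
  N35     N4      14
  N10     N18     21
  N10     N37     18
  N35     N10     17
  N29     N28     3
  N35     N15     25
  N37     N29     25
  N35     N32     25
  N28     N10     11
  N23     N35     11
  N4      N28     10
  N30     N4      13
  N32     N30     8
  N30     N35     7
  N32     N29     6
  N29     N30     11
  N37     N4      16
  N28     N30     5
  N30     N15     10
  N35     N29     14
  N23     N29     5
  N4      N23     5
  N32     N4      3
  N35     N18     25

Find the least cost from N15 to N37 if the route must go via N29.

43

Best N15 to N29: N15–N30–N28–N29 costing 18
Shortest N29→N37: N29–N37 = 25
Total via N29: 18 + 25 = 43.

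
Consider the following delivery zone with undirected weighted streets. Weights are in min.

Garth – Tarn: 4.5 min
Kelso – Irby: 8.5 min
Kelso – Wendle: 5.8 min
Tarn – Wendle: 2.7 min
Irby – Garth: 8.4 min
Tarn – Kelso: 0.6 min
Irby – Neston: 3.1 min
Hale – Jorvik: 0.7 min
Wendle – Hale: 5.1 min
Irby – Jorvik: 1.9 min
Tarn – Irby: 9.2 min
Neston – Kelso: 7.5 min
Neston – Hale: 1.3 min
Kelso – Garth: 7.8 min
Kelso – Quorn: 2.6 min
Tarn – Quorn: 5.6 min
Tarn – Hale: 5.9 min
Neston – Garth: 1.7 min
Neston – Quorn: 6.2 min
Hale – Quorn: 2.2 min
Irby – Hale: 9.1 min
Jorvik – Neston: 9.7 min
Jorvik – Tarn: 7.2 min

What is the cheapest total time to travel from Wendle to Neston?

6.4 min

Running Dijkstra from Wendle:
Wendle: 0
Tarn: 2.7  (via Wendle)
Kelso: 3.3  (via Tarn)
Hale: 5.1  (via Wendle)
Jorvik: 5.8  (via Hale)
Quorn: 5.9  (via Kelso)
Neston: 6.4  (via Hale)
Shortest route: Wendle → Hale → Neston = 6.4 min.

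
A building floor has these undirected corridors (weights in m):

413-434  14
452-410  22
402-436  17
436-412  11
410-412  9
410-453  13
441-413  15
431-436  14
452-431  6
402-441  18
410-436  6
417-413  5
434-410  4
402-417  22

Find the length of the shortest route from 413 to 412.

27 m

Candidate routes:
413 → 434 → 410 → 412: 14+4+9 = 27
413 → 417 → 402 → 436 → 412: 5+22+17+11 = 55
413 → 434 → 410 → 436 → 412: 14+4+6+11 = 35
Cheapest is 413 → 434 → 410 → 412 at 27 m.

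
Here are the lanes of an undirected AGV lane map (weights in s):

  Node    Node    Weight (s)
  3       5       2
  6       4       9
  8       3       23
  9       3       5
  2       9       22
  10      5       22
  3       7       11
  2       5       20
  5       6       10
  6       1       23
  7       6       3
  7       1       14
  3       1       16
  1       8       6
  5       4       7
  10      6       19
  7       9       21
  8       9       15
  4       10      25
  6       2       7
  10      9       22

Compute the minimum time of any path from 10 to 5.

Running Dijkstra from 10:
10: 0
6: 19  (via 10)
5: 22  (via 10)
Shortest route: 10–5 = 22 s.

22 s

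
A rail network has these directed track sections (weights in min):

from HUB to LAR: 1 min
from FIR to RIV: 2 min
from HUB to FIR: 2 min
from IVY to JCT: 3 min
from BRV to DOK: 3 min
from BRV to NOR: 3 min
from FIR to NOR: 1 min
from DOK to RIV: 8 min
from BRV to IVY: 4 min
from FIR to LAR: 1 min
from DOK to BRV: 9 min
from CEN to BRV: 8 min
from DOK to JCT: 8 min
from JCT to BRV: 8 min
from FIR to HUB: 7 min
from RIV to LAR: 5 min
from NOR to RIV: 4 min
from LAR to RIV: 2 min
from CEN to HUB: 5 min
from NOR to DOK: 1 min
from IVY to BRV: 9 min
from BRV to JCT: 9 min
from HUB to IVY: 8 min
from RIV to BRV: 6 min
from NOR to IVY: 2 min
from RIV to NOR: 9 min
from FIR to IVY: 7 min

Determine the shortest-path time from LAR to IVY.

12 min

Settle nodes by increasing distance from LAR:
LAR: 0
RIV: 2  (via LAR)
BRV: 8  (via RIV)
NOR: 11  (via RIV)
DOK: 11  (via BRV)
IVY: 12  (via BRV)
Shortest route: LAR → RIV → BRV → IVY = 12 min.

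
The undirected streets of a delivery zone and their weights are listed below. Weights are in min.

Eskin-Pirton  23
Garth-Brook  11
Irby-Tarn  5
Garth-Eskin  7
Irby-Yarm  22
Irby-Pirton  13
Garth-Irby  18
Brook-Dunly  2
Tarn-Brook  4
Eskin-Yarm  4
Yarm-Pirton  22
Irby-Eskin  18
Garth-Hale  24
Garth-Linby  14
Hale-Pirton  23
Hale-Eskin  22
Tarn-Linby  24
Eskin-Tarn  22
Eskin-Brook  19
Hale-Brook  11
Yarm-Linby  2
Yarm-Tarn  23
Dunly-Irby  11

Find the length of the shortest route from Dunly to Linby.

26 min

Shortest distances from Dunly:
Dunly: 0
Brook: 2  (via Dunly)
Tarn: 6  (via Brook)
Irby: 11  (via Dunly)
Garth: 13  (via Brook)
Hale: 13  (via Brook)
Eskin: 20  (via Garth)
Yarm: 24  (via Eskin)
Pirton: 24  (via Irby)
Linby: 26  (via Yarm)
Shortest route: Dunly → Brook → Garth → Eskin → Yarm → Linby = 26 min.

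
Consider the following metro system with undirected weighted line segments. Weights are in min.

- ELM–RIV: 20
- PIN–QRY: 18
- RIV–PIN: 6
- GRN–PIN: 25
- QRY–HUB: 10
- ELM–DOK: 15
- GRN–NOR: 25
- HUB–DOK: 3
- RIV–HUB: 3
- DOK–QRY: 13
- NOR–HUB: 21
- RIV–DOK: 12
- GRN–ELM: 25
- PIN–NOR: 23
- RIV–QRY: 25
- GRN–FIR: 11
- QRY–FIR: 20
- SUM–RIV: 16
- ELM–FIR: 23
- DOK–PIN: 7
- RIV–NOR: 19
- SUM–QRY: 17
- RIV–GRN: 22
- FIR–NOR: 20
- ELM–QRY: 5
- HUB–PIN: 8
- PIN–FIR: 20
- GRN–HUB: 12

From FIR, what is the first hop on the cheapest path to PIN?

Compare a few routes:
FIR → GRN → HUB → PIN: 11+12+8 = 31
FIR → PIN: 20 = 20
The minimum is 20 min via FIR → PIN.
So from FIR the first move is to PIN.

PIN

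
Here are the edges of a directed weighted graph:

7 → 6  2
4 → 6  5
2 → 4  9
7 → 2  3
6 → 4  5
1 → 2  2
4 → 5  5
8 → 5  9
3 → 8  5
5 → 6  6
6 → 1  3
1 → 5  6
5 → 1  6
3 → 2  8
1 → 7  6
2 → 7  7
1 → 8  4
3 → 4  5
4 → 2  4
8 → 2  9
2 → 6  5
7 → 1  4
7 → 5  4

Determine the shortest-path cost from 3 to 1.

Candidate routes:
3–4–5–1: 5+5+6 = 16
3–2–6–1: 8+5+3 = 16
3–4–6–1: 5+5+3 = 13
Cheapest is 3–4–6–1 at 13.

13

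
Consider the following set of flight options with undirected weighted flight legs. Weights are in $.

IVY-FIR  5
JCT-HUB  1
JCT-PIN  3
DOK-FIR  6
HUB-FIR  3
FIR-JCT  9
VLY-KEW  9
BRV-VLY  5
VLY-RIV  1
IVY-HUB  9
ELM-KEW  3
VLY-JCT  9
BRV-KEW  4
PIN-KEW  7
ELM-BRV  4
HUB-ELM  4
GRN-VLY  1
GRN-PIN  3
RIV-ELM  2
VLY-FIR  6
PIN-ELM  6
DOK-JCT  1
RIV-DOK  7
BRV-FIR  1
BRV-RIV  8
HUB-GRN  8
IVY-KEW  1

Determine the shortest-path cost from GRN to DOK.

Compare a few routes:
GRN–HUB–JCT–DOK: 8+1+1 = 10
GRN–VLY–RIV–ELM–HUB–JCT–DOK: 1+1+2+4+1+1 = 10
GRN–VLY–RIV–DOK: 1+1+7 = 9
GRN–PIN–JCT–DOK: 3+3+1 = 7
Cheapest is GRN–PIN–JCT–DOK at $7.

$7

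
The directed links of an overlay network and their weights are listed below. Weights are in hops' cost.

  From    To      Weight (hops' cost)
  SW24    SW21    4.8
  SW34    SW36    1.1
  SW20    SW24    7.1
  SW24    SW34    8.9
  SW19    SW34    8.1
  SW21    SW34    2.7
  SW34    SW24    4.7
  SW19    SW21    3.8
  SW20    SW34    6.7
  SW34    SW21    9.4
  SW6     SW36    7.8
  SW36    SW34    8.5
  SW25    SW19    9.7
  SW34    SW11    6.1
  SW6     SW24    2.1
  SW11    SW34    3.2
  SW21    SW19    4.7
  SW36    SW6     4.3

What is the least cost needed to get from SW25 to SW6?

21.6 hops' cost

Settle nodes by increasing distance from SW25:
SW25: 0
SW19: 9.7  (via SW25)
SW21: 13.5  (via SW19)
SW34: 16.2  (via SW21)
SW36: 17.3  (via SW34)
SW24: 20.9  (via SW34)
SW6: 21.6  (via SW36)
Shortest route: SW25 → SW19 → SW21 → SW34 → SW36 → SW6 = 21.6 hops' cost.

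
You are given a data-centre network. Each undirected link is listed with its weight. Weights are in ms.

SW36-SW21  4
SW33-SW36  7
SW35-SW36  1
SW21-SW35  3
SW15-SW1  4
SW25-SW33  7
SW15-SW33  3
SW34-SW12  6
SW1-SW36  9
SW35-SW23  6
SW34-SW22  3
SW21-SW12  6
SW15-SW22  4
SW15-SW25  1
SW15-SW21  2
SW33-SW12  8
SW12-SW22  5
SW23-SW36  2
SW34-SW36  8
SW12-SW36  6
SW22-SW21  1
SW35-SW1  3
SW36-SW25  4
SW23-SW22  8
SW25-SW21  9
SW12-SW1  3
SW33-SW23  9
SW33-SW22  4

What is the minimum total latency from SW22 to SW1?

7 ms

Enumerating some paths:
SW22 - SW15 - SW1: 4+4 = 8
SW22 - SW21 - SW15 - SW1: 1+2+4 = 7
The minimum is 7 ms via SW22 - SW21 - SW15 - SW1.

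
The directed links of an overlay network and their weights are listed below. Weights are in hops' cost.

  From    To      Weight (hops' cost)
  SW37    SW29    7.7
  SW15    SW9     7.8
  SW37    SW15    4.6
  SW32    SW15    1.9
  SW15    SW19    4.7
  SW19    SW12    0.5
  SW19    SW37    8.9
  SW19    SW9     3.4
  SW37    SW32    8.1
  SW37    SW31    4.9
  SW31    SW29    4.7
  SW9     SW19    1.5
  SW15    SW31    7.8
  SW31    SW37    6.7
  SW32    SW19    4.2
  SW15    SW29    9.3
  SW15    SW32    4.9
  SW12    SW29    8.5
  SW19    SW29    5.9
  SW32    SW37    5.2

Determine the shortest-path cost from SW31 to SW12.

16.5 hops' cost

Running Dijkstra from SW31:
SW31: 0
SW29: 4.7  (via SW31)
SW37: 6.7  (via SW31)
SW15: 11.3  (via SW37)
SW32: 14.8  (via SW37)
SW19: 16  (via SW15)
SW12: 16.5  (via SW19)
Shortest route: SW31–SW37–SW15–SW19–SW12 = 16.5 hops' cost.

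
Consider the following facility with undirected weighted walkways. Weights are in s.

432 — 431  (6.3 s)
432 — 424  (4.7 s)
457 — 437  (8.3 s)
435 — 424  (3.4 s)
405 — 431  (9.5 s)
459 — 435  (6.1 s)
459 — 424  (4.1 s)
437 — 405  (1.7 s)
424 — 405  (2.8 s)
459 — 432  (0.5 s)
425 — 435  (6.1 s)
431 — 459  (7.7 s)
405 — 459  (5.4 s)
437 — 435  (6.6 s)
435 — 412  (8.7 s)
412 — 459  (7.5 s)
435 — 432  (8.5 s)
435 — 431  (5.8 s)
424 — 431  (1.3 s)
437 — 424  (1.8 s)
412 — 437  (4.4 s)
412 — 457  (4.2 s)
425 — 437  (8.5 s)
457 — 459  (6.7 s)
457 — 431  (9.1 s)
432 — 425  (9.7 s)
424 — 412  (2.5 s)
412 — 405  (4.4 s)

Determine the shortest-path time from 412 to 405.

Enumerating some paths:
412 - 424 - 405: 2.5+2.8 = 5.3
412 - 405: 4.4 = 4.4
Cheapest is 412 - 405 at 4.4 s.

4.4 s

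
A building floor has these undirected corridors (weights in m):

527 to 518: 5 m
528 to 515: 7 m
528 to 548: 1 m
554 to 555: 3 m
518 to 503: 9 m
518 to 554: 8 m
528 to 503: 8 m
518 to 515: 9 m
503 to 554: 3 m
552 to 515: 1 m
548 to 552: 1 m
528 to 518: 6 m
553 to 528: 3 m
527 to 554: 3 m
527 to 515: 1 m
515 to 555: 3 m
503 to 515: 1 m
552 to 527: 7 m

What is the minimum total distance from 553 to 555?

Settle nodes by increasing distance from 553:
553: 0
528: 3  (via 553)
548: 4  (via 528)
552: 5  (via 548)
515: 6  (via 552)
527: 7  (via 515)
503: 7  (via 515)
555: 9  (via 515)
Shortest route: 553 → 528 → 548 → 552 → 515 → 555 = 9 m.

9 m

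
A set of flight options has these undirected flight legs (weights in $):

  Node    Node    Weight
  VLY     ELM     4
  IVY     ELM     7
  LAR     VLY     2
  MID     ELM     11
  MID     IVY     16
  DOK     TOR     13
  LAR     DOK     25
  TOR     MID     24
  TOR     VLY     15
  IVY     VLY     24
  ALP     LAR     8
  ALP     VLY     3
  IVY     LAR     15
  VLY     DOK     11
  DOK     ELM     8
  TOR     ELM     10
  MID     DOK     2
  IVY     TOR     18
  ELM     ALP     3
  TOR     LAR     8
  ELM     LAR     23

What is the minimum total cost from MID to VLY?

Enumerating some paths:
MID → DOK → ELM → VLY: 2+8+4 = 14
MID → DOK → VLY: 2+11 = 13
Cheapest is MID → DOK → VLY at $13.

$13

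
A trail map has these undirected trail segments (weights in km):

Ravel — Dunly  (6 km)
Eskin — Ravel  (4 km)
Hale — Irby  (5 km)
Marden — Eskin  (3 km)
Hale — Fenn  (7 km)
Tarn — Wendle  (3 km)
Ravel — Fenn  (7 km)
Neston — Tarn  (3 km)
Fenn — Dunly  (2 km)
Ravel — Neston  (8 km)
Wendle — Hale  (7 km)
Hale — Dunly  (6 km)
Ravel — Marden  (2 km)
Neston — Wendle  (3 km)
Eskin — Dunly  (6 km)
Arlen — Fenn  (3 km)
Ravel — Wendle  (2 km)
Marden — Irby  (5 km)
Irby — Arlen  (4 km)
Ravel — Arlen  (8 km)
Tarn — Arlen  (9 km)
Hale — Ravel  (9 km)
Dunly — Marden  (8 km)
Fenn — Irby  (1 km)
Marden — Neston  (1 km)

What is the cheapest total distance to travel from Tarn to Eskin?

Shortest distances from Tarn:
Tarn: 0
Neston: 3  (via Tarn)
Wendle: 3  (via Tarn)
Marden: 4  (via Neston)
Ravel: 5  (via Wendle)
Eskin: 7  (via Marden)
Shortest route: Tarn → Neston → Marden → Eskin = 7 km.

7 km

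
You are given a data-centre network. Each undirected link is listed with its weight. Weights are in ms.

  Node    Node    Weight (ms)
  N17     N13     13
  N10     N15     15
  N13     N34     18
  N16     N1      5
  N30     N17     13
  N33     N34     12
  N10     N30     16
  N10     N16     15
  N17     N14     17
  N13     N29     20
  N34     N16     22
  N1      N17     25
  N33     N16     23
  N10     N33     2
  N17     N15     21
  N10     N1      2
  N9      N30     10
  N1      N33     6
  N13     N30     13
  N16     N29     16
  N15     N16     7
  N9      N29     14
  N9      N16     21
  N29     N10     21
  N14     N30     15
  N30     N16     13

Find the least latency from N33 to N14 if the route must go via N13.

58 ms

Best N33 to N13: N33–N34–N13 costing 30
Best N13 to N14: N13–N30–N14 costing 28
Total via N13: 30 + 28 = 58 ms.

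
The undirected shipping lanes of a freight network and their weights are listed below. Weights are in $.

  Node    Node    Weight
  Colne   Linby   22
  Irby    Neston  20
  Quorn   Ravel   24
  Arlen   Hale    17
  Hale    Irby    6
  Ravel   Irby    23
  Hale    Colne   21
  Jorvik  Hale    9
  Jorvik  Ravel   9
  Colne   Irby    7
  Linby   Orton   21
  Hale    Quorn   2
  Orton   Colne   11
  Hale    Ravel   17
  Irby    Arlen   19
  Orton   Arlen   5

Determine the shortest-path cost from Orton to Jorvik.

Compare a few routes:
Orton–Arlen–Irby–Hale–Jorvik: 5+19+6+9 = 39
Orton–Colne–Irby–Hale–Jorvik: 11+7+6+9 = 33
Orton–Arlen–Hale–Jorvik: 5+17+9 = 31
The minimum is $31 via Orton–Arlen–Hale–Jorvik.

$31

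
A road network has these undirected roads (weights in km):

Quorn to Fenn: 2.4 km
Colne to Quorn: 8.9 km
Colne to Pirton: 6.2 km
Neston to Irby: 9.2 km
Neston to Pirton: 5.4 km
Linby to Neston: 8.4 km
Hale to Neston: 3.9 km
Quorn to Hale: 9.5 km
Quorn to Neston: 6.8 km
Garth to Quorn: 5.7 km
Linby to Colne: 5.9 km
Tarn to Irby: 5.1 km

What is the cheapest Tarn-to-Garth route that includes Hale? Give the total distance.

Best Tarn to Hale: Tarn → Irby → Neston → Hale costing 18.2
Best Hale to Garth: Hale → Quorn → Garth costing 15.2
Total via Hale: 18.2 + 15.2 = 33.4 km.

33.4 km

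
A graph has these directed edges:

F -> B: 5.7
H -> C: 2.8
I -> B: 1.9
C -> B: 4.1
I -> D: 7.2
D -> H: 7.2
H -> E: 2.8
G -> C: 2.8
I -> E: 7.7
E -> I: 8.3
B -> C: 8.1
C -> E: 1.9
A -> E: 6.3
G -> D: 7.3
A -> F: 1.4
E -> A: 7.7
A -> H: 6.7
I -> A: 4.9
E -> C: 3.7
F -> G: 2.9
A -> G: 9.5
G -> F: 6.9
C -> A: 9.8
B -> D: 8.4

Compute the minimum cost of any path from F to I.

Compare a few routes:
F → G → C → A → E → I: 2.9+2.8+9.8+6.3+8.3 = 30.1
F → B → C → E → I: 5.7+8.1+1.9+8.3 = 24
F → G → C → E → I: 2.9+2.8+1.9+8.3 = 15.9
F → G → D → H → E → I: 2.9+7.3+7.2+2.8+8.3 = 28.5
The minimum is 15.9 via F → G → C → E → I.

15.9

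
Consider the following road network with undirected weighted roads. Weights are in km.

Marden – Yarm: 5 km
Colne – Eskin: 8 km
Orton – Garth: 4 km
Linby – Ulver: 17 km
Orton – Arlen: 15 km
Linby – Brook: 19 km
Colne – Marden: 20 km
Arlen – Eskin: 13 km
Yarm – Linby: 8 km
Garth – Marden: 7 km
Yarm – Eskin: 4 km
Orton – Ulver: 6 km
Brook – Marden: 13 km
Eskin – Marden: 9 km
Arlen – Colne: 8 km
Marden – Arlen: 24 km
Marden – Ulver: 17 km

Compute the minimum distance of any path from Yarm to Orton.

Candidate routes:
Yarm - Eskin - Marden - Garth - Orton: 4+9+7+4 = 24
Yarm - Marden - Garth - Orton: 5+7+4 = 16
The minimum is 16 km via Yarm - Marden - Garth - Orton.

16 km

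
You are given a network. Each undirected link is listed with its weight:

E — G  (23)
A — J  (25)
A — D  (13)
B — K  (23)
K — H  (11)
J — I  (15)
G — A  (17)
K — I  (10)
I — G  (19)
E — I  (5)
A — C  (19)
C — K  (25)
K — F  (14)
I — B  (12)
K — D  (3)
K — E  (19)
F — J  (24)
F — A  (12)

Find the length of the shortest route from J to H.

36

Enumerating some paths:
J - F - K - H: 24+14+11 = 49
J - I - K - H: 15+10+11 = 36
Cheapest is J - I - K - H at 36.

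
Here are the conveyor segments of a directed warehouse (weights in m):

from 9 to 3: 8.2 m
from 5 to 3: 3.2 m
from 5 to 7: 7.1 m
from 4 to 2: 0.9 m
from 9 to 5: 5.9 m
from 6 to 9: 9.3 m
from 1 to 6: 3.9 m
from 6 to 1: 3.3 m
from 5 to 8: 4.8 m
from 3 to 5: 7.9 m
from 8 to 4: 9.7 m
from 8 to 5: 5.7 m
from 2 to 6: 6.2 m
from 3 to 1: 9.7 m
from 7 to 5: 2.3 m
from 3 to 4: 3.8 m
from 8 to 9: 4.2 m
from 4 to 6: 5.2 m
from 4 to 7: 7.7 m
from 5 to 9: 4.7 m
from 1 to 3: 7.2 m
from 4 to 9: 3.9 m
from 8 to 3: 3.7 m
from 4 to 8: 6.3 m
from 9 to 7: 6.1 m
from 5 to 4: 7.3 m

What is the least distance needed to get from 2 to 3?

16.7 m

Enumerating some paths:
2 → 6 → 1 → 3: 6.2+3.3+7.2 = 16.7
2 → 6 → 9 → 3: 6.2+9.3+8.2 = 23.7
Cheapest is 2 → 6 → 1 → 3 at 16.7 m.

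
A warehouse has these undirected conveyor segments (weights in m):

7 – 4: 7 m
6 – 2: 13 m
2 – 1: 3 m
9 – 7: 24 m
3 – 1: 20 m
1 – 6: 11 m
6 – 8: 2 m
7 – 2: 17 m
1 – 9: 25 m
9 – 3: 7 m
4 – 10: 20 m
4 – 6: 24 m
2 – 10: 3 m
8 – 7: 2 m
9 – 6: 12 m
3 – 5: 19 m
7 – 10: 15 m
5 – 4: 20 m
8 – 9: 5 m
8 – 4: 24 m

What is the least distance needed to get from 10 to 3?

Settle nodes by increasing distance from 10:
10: 0
2: 3  (via 10)
1: 6  (via 2)
7: 15  (via 10)
6: 16  (via 2)
8: 17  (via 7)
4: 20  (via 10)
9: 22  (via 8)
3: 26  (via 1)
Shortest route: 10 → 2 → 1 → 3 = 26 m.

26 m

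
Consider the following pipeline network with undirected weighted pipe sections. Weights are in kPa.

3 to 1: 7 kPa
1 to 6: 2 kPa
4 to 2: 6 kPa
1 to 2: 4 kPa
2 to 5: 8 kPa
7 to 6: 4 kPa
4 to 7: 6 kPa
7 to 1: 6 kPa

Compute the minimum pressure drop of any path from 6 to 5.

14 kPa

Shortest distances from 6:
6: 0
1: 2  (via 6)
7: 4  (via 6)
2: 6  (via 1)
3: 9  (via 1)
4: 10  (via 7)
5: 14  (via 2)
Shortest route: 6–1–2–5 = 14 kPa.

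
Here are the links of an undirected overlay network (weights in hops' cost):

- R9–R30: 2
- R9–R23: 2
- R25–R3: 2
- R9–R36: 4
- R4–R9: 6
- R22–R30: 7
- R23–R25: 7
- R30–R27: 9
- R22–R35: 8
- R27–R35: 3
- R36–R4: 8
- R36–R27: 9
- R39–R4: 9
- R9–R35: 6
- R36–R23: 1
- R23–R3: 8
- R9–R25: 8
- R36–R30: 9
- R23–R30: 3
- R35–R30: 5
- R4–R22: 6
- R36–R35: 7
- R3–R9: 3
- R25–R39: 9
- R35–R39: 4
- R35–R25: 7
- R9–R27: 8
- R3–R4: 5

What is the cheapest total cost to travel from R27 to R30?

Settle nodes by increasing distance from R27:
R27: 0
R35: 3  (via R27)
R39: 7  (via R35)
R30: 8  (via R35)
Shortest route: R27 → R35 → R30 = 8 hops' cost.

8 hops' cost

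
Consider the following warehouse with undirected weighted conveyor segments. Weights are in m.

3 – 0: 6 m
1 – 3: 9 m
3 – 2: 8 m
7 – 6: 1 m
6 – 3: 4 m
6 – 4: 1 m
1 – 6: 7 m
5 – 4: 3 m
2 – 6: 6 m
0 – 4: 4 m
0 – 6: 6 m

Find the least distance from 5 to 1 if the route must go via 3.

Best 5 to 3: 5–4–6–3 costing 8
Best 3 to 1: 3–1 costing 9
Total via 3: 8 + 9 = 17 m.

17 m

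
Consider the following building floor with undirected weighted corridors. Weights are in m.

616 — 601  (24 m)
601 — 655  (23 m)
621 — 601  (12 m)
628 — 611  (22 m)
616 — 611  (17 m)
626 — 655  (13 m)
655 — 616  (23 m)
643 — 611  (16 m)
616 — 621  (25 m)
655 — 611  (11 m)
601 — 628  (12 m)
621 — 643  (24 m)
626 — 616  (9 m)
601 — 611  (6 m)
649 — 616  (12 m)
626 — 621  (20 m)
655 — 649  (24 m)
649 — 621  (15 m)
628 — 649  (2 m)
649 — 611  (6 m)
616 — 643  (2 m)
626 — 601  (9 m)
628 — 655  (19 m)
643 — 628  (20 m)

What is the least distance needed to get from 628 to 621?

Enumerating some paths:
628 - 601 - 621: 12+12 = 24
628 - 649 - 621: 2+15 = 17
The minimum is 17 m via 628 - 649 - 621.

17 m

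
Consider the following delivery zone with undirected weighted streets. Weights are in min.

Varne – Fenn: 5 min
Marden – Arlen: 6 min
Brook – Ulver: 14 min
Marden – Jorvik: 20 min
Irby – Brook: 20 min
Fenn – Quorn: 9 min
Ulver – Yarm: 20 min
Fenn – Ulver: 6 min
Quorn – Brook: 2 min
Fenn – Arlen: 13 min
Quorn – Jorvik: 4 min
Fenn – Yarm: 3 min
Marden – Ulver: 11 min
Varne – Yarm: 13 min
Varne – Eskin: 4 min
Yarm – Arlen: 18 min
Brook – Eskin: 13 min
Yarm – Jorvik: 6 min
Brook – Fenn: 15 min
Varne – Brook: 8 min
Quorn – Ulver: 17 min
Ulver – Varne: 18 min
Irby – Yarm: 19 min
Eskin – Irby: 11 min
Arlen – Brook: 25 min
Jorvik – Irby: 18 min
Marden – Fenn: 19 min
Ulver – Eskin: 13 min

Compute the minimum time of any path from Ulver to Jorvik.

15 min

Compare a few routes:
Ulver - Fenn - Quorn - Jorvik: 6+9+4 = 19
Ulver - Quorn - Jorvik: 17+4 = 21
Ulver - Fenn - Yarm - Jorvik: 6+3+6 = 15
Ulver - Brook - Quorn - Jorvik: 14+2+4 = 20
Cheapest is Ulver - Fenn - Yarm - Jorvik at 15 min.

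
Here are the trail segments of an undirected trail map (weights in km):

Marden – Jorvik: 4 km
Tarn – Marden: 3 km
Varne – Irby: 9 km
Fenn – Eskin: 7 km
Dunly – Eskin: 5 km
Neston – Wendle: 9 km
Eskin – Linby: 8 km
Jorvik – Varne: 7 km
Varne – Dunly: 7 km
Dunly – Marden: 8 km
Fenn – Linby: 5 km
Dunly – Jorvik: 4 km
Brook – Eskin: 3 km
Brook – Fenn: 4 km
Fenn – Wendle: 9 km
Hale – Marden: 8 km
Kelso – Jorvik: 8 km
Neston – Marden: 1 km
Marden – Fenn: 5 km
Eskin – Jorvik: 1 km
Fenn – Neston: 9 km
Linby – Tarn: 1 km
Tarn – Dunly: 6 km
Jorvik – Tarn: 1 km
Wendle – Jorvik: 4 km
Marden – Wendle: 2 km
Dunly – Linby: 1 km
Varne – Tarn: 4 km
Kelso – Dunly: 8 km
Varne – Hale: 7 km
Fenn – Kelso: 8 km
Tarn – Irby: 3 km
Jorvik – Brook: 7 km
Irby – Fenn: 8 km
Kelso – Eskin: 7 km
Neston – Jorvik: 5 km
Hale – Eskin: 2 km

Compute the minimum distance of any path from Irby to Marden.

6 km

Shortest distances from Irby:
Irby: 0
Tarn: 3  (via Irby)
Linby: 4  (via Tarn)
Jorvik: 4  (via Tarn)
Dunly: 5  (via Linby)
Eskin: 5  (via Jorvik)
Marden: 6  (via Tarn)
Shortest route: Irby–Tarn–Marden = 6 km.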